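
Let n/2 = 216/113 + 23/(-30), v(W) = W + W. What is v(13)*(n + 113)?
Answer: 5080816/1695 ≈ 2997.5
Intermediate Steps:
v(W) = 2*W
n = 3881/1695 (n = 2*(216/113 + 23/(-30)) = 2*(216*(1/113) + 23*(-1/30)) = 2*(216/113 - 23/30) = 2*(3881/3390) = 3881/1695 ≈ 2.2897)
v(13)*(n + 113) = (2*13)*(3881/1695 + 113) = 26*(195416/1695) = 5080816/1695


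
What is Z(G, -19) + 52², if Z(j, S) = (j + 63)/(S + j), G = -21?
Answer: 54059/20 ≈ 2702.9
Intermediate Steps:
Z(j, S) = (63 + j)/(S + j)
Z(G, -19) + 52² = (63 - 21)/(-19 - 21) + 52² = 42/(-40) + 2704 = -1/40*42 + 2704 = -21/20 + 2704 = 54059/20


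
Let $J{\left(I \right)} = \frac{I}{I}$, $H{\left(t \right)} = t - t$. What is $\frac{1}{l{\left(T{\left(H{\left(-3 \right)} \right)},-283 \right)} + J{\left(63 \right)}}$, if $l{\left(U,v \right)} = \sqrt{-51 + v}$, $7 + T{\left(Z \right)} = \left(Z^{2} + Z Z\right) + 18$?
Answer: $\frac{1}{335} - \frac{i \sqrt{334}}{335} \approx 0.0029851 - 0.054554 i$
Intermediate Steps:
$H{\left(t \right)} = 0$
$T{\left(Z \right)} = 11 + 2 Z^{2}$ ($T{\left(Z \right)} = -7 + \left(\left(Z^{2} + Z Z\right) + 18\right) = -7 + \left(\left(Z^{2} + Z^{2}\right) + 18\right) = -7 + \left(2 Z^{2} + 18\right) = -7 + \left(18 + 2 Z^{2}\right) = 11 + 2 Z^{2}$)
$J{\left(I \right)} = 1$
$\frac{1}{l{\left(T{\left(H{\left(-3 \right)} \right)},-283 \right)} + J{\left(63 \right)}} = \frac{1}{\sqrt{-51 - 283} + 1} = \frac{1}{\sqrt{-334} + 1} = \frac{1}{i \sqrt{334} + 1} = \frac{1}{1 + i \sqrt{334}}$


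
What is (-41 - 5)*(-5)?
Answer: 230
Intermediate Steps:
(-41 - 5)*(-5) = -46*(-5) = 230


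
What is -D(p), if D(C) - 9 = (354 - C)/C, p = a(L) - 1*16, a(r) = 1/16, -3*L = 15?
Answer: 1208/85 ≈ 14.212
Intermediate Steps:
L = -5 (L = -⅓*15 = -5)
a(r) = 1/16
p = -255/16 (p = 1/16 - 1*16 = 1/16 - 16 = -255/16 ≈ -15.938)
D(C) = 9 + (354 - C)/C
-D(p) = -(8 + 354/(-255/16)) = -(8 + 354*(-16/255)) = -(8 - 1888/85) = -1*(-1208/85) = 1208/85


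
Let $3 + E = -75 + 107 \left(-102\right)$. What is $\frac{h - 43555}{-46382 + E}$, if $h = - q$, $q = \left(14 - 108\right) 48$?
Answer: $\frac{39043}{57374} \approx 0.6805$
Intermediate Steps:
$q = -4512$ ($q = \left(-94\right) 48 = -4512$)
$E = -10992$ ($E = -3 + \left(-75 + 107 \left(-102\right)\right) = -3 - 10989 = -10992$)
$h = 4512$ ($h = \left(-1\right) \left(-4512\right) = 4512$)
$\frac{h - 43555}{-46382 + E} = \frac{4512 - 43555}{-46382 - 10992} = - \frac{39043}{-57374} = \left(-39043\right) \left(- \frac{1}{57374}\right) = \frac{39043}{57374}$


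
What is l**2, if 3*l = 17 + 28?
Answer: 225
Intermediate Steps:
l = 15 (l = (17 + 28)/3 = (1/3)*45 = 15)
l**2 = 15**2 = 225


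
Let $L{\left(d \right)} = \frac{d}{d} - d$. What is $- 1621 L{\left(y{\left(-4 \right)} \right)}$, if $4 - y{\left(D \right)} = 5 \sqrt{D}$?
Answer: $4863 - 16210 i \approx 4863.0 - 16210.0 i$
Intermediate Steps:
$y{\left(D \right)} = 4 - 5 \sqrt{D}$
$L{\left(d \right)} = 1 - d$
$- 1621 L{\left(y{\left(-4 \right)} \right)} = - 1621 \left(1 - \left(4 - 5 \sqrt{-4}\right)\right) = - 1621 \left(1 - \left(4 - 5 \cdot 2 i\right)\right) = - 1621 \left(1 - \left(4 - 10 i\right)\right) = - 1621 \left(-3 + 10 i\right) = 4863 - 16210 i$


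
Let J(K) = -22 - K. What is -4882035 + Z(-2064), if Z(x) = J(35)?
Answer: -4882092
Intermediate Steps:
Z(x) = -57 (Z(x) = -22 - 1*35 = -22 - 35 = -57)
-4882035 + Z(-2064) = -4882035 - 57 = -4882092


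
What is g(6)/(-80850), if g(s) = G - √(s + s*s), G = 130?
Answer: -13/8085 + √42/80850 ≈ -0.0015278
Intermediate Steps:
g(s) = 130 - √(s + s²) (g(s) = 130 - √(s + s*s) = 130 - √(s + s²))
g(6)/(-80850) = (130 - √(6*(1 + 6)))/(-80850) = (130 - √(6*7))*(-1/80850) = (130 - √42)*(-1/80850) = -13/8085 + √42/80850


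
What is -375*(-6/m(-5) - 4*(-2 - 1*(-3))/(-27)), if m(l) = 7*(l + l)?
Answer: -5525/63 ≈ -87.698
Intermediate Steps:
m(l) = 14*l (m(l) = 7*(2*l) = 14*l)
-375*(-6/m(-5) - 4*(-2 - 1*(-3))/(-27)) = -375*(-6/(14*(-5)) - 4*(-2 - 1*(-3))/(-27)) = -375*(-6/(-70) - 4*(-2 + 3)*(-1/27)) = -375*(-6*(-1/70) - 4*1*(-1/27)) = -375*(3/35 - 4*(-1/27)) = -375*(3/35 + 4/27) = -375*221/945 = -5525/63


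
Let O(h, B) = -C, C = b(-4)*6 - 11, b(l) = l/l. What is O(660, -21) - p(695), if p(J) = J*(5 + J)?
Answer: -486495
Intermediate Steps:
b(l) = 1
C = -5 (C = 1*6 - 11 = 6 - 11 = -5)
O(h, B) = 5 (O(h, B) = -1*(-5) = 5)
O(660, -21) - p(695) = 5 - 695*(5 + 695) = 5 - 695*700 = 5 - 1*486500 = 5 - 486500 = -486495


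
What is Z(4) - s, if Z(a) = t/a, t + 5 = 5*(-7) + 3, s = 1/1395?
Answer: -51619/5580 ≈ -9.2507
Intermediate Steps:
s = 1/1395 ≈ 0.00071685
t = -37 (t = -5 + (5*(-7) + 3) = -5 + (-35 + 3) = -5 - 32 = -37)
Z(a) = -37/a
Z(4) - s = -37/4 - 1*1/1395 = -37*1/4 - 1/1395 = -37/4 - 1/1395 = -51619/5580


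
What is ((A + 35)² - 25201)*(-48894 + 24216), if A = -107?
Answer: 493979526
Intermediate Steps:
((A + 35)² - 25201)*(-48894 + 24216) = ((-107 + 35)² - 25201)*(-48894 + 24216) = ((-72)² - 25201)*(-24678) = (5184 - 25201)*(-24678) = -20017*(-24678) = 493979526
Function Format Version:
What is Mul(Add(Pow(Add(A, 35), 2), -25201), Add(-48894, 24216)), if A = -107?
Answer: 493979526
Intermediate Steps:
Mul(Add(Pow(Add(A, 35), 2), -25201), Add(-48894, 24216)) = Mul(Add(Pow(Add(-107, 35), 2), -25201), Add(-48894, 24216)) = Mul(Add(Pow(-72, 2), -25201), -24678) = Mul(Add(5184, -25201), -24678) = Mul(-20017, -24678) = 493979526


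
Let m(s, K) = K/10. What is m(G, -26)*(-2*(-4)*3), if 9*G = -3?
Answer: -312/5 ≈ -62.400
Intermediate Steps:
G = -1/3 (G = (1/9)*(-3) = -1/3 ≈ -0.33333)
m(s, K) = K/10 (m(s, K) = K*(1/10) = K/10)
m(G, -26)*(-2*(-4)*3) = ((1/10)*(-26))*(-2*(-4)*3) = -104*3/5 = -13/5*24 = -312/5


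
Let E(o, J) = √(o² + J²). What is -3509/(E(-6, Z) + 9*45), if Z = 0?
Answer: -3509/411 ≈ -8.5377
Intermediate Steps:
E(o, J) = √(J² + o²)
-3509/(E(-6, Z) + 9*45) = -3509/(√(0² + (-6)²) + 9*45) = -3509/(√(0 + 36) + 405) = -3509/(√36 + 405) = -3509/(6 + 405) = -3509/411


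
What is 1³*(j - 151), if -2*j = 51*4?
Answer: -253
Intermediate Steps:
j = -102 (j = -51*4/2 = -½*204 = -102)
1³*(j - 151) = 1³*(-102 - 151) = 1*(-253) = -253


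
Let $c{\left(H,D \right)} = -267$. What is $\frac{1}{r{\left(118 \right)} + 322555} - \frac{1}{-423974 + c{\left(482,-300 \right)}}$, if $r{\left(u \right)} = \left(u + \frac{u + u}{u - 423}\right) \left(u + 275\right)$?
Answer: $\frac{241824102}{47697668901877} \approx 5.0699 \cdot 10^{-6}$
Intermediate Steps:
$r{\left(u \right)} = \left(275 + u\right) \left(u + \frac{2 u}{-423 + u}\right)$ ($r{\left(u \right)} = \left(u + \frac{2 u}{-423 + u}\right) \left(275 + u\right) = \left(275 + u\right) \left(u + \frac{2 u}{-423 + u}\right)$)
$\frac{1}{r{\left(118 \right)} + 322555} - \frac{1}{-423974 + c{\left(482,-300 \right)}} = \frac{1}{\frac{118 \left(-115775 + 118^{2} - 17228\right)}{-423 + 118} + 322555} - \frac{1}{-423974 - 267} = \frac{1}{\frac{118 \left(-115775 + 13924 - 17228\right)}{-305} + 322555} - \frac{1}{-424241} = \frac{1}{118 \left(- \frac{1}{305}\right) \left(-119079\right) + 322555} - - \frac{1}{424241} = \frac{1}{\frac{14051322}{305} + 322555} + \frac{1}{424241} = \frac{1}{\frac{112430597}{305}} + \frac{1}{424241} = \frac{305}{112430597} + \frac{1}{424241} = \frac{241824102}{47697668901877}$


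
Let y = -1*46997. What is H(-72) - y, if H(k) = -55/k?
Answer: 3383839/72 ≈ 46998.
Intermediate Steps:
y = -46997
H(-72) - y = -55/(-72) - 1*(-46997) = -55*(-1/72) + 46997 = 55/72 + 46997 = 3383839/72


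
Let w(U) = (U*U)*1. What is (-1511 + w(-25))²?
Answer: 784996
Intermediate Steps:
w(U) = U² (w(U) = U²*1 = U²)
(-1511 + w(-25))² = (-1511 + (-25)²)² = (-1511 + 625)² = (-886)² = 784996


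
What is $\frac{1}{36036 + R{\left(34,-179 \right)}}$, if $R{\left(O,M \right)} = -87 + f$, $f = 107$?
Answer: $\frac{1}{36056} \approx 2.7735 \cdot 10^{-5}$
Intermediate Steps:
$R{\left(O,M \right)} = 20$ ($R{\left(O,M \right)} = -87 + 107 = 20$)
$\frac{1}{36036 + R{\left(34,-179 \right)}} = \frac{1}{36036 + 20} = \frac{1}{36056}$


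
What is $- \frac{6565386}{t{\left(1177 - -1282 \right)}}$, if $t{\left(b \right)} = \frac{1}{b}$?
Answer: $-16144284174$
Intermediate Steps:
$- \frac{6565386}{t{\left(1177 - -1282 \right)}} = - \frac{6565386}{\frac{1}{1177 - -1282}} = - \frac{6565386}{\frac{1}{1177 + 1282}} = - \frac{6565386}{\frac{1}{2459}} = - 6565386 \frac{1}{\frac{1}{2459}} = \left(-6565386\right) 2459 = -16144284174$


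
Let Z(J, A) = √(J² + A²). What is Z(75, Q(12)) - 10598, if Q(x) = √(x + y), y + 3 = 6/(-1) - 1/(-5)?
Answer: -10598 + √140705/5 ≈ -10523.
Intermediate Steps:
y = -44/5 (y = -3 + (6/(-1) - 1/(-5)) = -3 + (6*(-1) - 1*(-⅕)) = -3 + (-6 + ⅕) = -3 - 29/5 = -44/5 ≈ -8.8000)
Q(x) = √(-44/5 + x) (Q(x) = √(x - 44/5) = √(-44/5 + x))
Z(J, A) = √(A² + J²)
Z(75, Q(12)) - 10598 = √((√(-220 + 25*12)/5)² + 75²) - 10598 = √((√(-220 + 300)/5)² + 5625) - 10598 = √((√80/5)² + 5625) - 10598 = √(((4*√5)/5)² + 5625) - 10598 = √((4*√5/5)² + 5625) - 10598 = √(16/5 + 5625) - 10598 = √(28141/5) - 10598 = √140705/5 - 10598 = -10598 + √140705/5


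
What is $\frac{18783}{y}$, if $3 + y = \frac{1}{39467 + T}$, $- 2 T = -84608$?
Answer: $- \frac{1535904693}{245312} \approx -6261.0$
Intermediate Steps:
$T = 42304$ ($T = \left(- \frac{1}{2}\right) \left(-84608\right) = 42304$)
$y = - \frac{245312}{81771}$ ($y = -3 + \frac{1}{39467 + 42304} = -3 + \frac{1}{81771} = - \frac{245312}{81771} \approx -3.0$)
$\frac{18783}{y} = \frac{18783}{- \frac{245312}{81771}} = 18783 \left(- \frac{81771}{245312}\right) = - \frac{1535904693}{245312}$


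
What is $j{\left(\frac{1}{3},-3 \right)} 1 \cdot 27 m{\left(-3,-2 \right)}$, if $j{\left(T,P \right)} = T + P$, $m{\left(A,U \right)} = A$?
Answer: $216$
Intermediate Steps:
$j{\left(T,P \right)} = P + T$
$j{\left(\frac{1}{3},-3 \right)} 1 \cdot 27 m{\left(-3,-2 \right)} = \left(-3 + \frac{1}{3}\right) 1 \cdot 27 \left(-3\right) = \left(-3 + \frac{1}{3}\right) 1 \left(-81\right) = \left(- \frac{8}{3}\right) 1 \left(-81\right) = \left(- \frac{8}{3}\right) \left(-81\right) = 216$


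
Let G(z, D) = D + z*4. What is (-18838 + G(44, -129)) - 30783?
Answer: -49574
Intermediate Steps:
G(z, D) = D + 4*z
(-18838 + G(44, -129)) - 30783 = (-18838 + (-129 + 4*44)) - 30783 = (-18838 + (-129 + 176)) - 30783 = (-18838 + 47) - 30783 = -18791 - 30783 = -49574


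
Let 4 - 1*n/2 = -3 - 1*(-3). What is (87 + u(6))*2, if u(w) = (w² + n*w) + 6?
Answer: 354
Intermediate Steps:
n = 8 (n = 8 - 2*(-3 - 1*(-3)) = 8 - 2*(-3 + 3) = 8 - 2*0 = 8 + 0 = 8)
u(w) = 6 + w² + 8*w (u(w) = (w² + 8*w) + 6 = 6 + w² + 8*w)
(87 + u(6))*2 = (87 + (6 + 6² + 8*6))*2 = (87 + (6 + 36 + 48))*2 = (87 + 90)*2 = 177*2 = 354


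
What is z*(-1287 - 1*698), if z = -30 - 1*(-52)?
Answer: -43670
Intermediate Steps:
z = 22 (z = -30 + 52 = 22)
z*(-1287 - 1*698) = 22*(-1287 - 1*698) = 22*(-1287 - 698) = 22*(-1985) = -43670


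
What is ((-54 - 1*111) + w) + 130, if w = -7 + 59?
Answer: 17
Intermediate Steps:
w = 52
((-54 - 1*111) + w) + 130 = ((-54 - 1*111) + 52) + 130 = ((-54 - 111) + 52) + 130 = (-165 + 52) + 130 = -113 + 130 = 17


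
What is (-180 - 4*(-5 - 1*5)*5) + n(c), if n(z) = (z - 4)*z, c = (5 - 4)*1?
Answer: 17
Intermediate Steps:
c = 1 (c = 1*1 = 1)
n(z) = z*(-4 + z) (n(z) = (-4 + z)*z = z*(-4 + z))
(-180 - 4*(-5 - 1*5)*5) + n(c) = (-180 - 4*(-5 - 1*5)*5) + 1*(-4 + 1) = (-180 - 4*(-5 - 5)*5) + 1*(-3) = (-180 - 4*(-10)*5) - 3 = (-180 - (-40)*5) - 3 = (-180 - 1*(-200)) - 3 = (-180 + 200) - 3 = 20 - 3 = 17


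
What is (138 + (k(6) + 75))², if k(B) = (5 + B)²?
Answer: 111556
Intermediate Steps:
(138 + (k(6) + 75))² = (138 + ((5 + 6)² + 75))² = (138 + (11² + 75))² = (138 + (121 + 75))² = (138 + 196)² = 334² = 111556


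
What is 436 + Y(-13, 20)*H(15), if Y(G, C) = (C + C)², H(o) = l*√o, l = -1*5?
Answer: 436 - 8000*√15 ≈ -30548.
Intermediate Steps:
l = -5
H(o) = -5*√o
Y(G, C) = 4*C² (Y(G, C) = (2*C)² = 4*C²)
436 + Y(-13, 20)*H(15) = 436 + (4*20²)*(-5*√15) = 436 + (4*400)*(-5*√15) = 436 + 1600*(-5*√15) = 436 - 8000*√15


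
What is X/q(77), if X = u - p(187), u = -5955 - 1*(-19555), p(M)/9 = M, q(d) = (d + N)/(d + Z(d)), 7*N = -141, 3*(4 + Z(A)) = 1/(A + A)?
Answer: 401924659/26268 ≈ 15301.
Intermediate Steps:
Z(A) = -4 + 1/(6*A) (Z(A) = -4 + 1/(3*(A + A)) = -4 + 1/(3*((2*A))) = -4 + (1/(2*A))/3 = -4 + 1/(6*A))
N = -141/7 (N = (1/7)*(-141) = -141/7 ≈ -20.143)
q(d) = (-141/7 + d)/(-4 + d + 1/(6*d)) (q(d) = (d - 141/7)/(d + (-4 + 1/(6*d))) = (-141/7 + d)/(-4 + d + 1/(6*d)))
p(M) = 9*M
u = 13600 (u = -5955 + 19555 = 13600)
X = 11917 (X = 13600 - 9*187 = 13600 - 1*1683 = 13600 - 1683 = 11917)
X/q(77) = 11917/(((6/7)*77*(-141 + 7*77)/(1 + 6*77*(-4 + 77)))) = 11917/(((6/7)*77*(-141 + 539)/(1 + 6*77*73))) = 11917/(((6/7)*77*398/(1 + 33726))) = 11917/(((6/7)*77*398/33727)) = 11917/(((6/7)*77*(1/33727)*398)) = 11917/(26268/33727) = 11917*(33727/26268) = 401924659/26268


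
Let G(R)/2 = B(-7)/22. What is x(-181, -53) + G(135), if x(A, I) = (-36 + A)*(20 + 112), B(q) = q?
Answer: -315091/11 ≈ -28645.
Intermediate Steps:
x(A, I) = -4752 + 132*A (x(A, I) = (-36 + A)*132 = -4752 + 132*A)
G(R) = -7/11 (G(R) = 2*(-7/22) = -7/11)
x(-181, -53) + G(135) = (-4752 + 132*(-181)) - 7/11 = (-4752 - 23892) - 7/11 = -28644 - 7/11 = -315091/11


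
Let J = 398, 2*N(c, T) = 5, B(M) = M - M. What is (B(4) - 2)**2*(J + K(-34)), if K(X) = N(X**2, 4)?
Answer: 1602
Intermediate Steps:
B(M) = 0
N(c, T) = 5/2 (N(c, T) = (1/2)*5 = 5/2)
K(X) = 5/2
(B(4) - 2)**2*(J + K(-34)) = (0 - 2)**2*(398 + 5/2) = (-2)**2*(801/2) = 4*(801/2) = 1602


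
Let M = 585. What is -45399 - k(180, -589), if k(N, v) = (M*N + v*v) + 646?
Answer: -498266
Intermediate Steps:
k(N, v) = 646 + v² + 585*N (k(N, v) = (585*N + v*v) + 646 = (585*N + v²) + 646 = (v² + 585*N) + 646 = 646 + v² + 585*N)
-45399 - k(180, -589) = -45399 - (646 + (-589)² + 585*180) = -45399 - (646 + 346921 + 105300) = -45399 - 1*452867 = -45399 - 452867 = -498266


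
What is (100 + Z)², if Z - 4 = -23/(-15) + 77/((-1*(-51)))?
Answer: 745071616/65025 ≈ 11458.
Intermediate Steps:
Z = 1796/255 (Z = 4 + (-23/(-15) + 77/((-1*(-51)))) = 4 + (-23*(-1/15) + 77/51) = 4 + (23/15 + 77*(1/51)) = 4 + (23/15 + 77/51) = 4 + 776/255 = 1796/255 ≈ 7.0431)
(100 + Z)² = (100 + 1796/255)² = (27296/255)² = 745071616/65025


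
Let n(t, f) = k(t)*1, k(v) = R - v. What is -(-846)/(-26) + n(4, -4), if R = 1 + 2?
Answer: -436/13 ≈ -33.538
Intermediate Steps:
R = 3
k(v) = 3 - v
n(t, f) = 3 - t (n(t, f) = (3 - t)*1 = 3 - t)
-(-846)/(-26) + n(4, -4) = -(-846)/(-26) + (3 - 1*4) = -(-846)*(-1)/26 + (3 - 4) = -47*9/13 - 1 = -423/13 - 1 = -436/13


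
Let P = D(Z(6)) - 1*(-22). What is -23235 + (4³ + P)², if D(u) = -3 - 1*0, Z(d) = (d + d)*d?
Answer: -16346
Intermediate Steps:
Z(d) = 2*d² (Z(d) = (2*d)*d = 2*d²)
D(u) = -3 (D(u) = -3 + 0 = -3)
P = 19 (P = -3 - 1*(-22) = -3 + 22 = 19)
-23235 + (4³ + P)² = -23235 + (4³ + 19)² = -23235 + (64 + 19)² = -23235 + 83² = -23235 + 6889 = -16346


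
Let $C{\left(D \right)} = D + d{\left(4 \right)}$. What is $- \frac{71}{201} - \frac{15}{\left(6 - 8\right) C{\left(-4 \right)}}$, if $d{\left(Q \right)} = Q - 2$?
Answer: $- \frac{3299}{804} \approx -4.1032$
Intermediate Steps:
$d{\left(Q \right)} = -2 + Q$ ($d{\left(Q \right)} = Q - 2 = -2 + Q$)
$C{\left(D \right)} = 2 + D$ ($C{\left(D \right)} = D + \left(-2 + 4\right) = D + 2 = 2 + D$)
$- \frac{71}{201} - \frac{15}{\left(6 - 8\right) C{\left(-4 \right)}} = - \frac{71}{201} - \frac{15}{\left(6 - 8\right) \left(2 - 4\right)} = \left(-71\right) \frac{1}{201} - \frac{15}{\left(-2\right) \left(-2\right)} = - \frac{71}{201} - \frac{15}{4} = - \frac{3299}{804}$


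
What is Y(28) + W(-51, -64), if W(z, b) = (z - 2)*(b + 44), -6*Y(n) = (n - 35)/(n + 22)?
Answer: 318007/300 ≈ 1060.0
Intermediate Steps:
Y(n) = -(-35 + n)/(6*(22 + n)) (Y(n) = -(n - 35)/(6*(n + 22)) = -(-35 + n)/(6*(22 + n)))
W(z, b) = (-2 + z)*(44 + b)
Y(28) + W(-51, -64) = (35 - 1*28)/(6*(22 + 28)) + (-88 - 2*(-64) + 44*(-51) - 64*(-51)) = (⅙)*(35 - 28)/50 + (-88 + 128 - 2244 + 3264) = (⅙)*(1/50)*7 + 1060 = 7/300 + 1060 = 318007/300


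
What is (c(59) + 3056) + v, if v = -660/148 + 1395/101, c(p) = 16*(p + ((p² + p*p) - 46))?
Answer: 428504422/3737 ≈ 1.1467e+5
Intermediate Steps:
c(p) = -736 + 16*p + 32*p² (c(p) = 16*(p + ((p² + p²) - 46)) = 16*(p + (2*p² - 46)) = 16*(p + (-46 + 2*p²)) = 16*(-46 + p + 2*p²) = -736 + 16*p + 32*p²)
v = 34950/3737 (v = -660*1/148 + 1395*(1/101) = -165/37 + 1395/101 = 34950/3737 ≈ 9.3524)
(c(59) + 3056) + v = ((-736 + 16*59 + 32*59²) + 3056) + 34950/3737 = ((-736 + 944 + 32*3481) + 3056) + 34950/3737 = ((-736 + 944 + 111392) + 3056) + 34950/3737 = (111600 + 3056) + 34950/3737 = 114656 + 34950/3737 = 428504422/3737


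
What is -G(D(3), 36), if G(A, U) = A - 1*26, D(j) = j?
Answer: 23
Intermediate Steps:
G(A, U) = -26 + A (G(A, U) = A - 26 = -26 + A)
-G(D(3), 36) = -(-26 + 3) = -1*(-23) = 23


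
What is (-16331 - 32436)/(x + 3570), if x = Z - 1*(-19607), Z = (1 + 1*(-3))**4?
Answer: -48767/23193 ≈ -2.1027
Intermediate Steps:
Z = 16 (Z = (1 - 3)**4 = (-2)**4 = 16)
x = 19623 (x = 16 - 1*(-19607) = 16 + 19607 = 19623)
(-16331 - 32436)/(x + 3570) = (-16331 - 32436)/(19623 + 3570) = -48767/23193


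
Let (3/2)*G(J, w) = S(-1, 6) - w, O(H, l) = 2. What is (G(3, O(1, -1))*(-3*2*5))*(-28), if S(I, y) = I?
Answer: -1680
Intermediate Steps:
G(J, w) = -⅔ - 2*w/3 (G(J, w) = 2*(-1 - w)/3 = -⅔ - 2*w/3)
(G(3, O(1, -1))*(-3*2*5))*(-28) = ((-⅔ - ⅔*2)*(-3*2*5))*(-28) = ((-⅔ - 4/3)*(-6*5))*(-28) = -2*(-30)*(-28) = 60*(-28) = -1680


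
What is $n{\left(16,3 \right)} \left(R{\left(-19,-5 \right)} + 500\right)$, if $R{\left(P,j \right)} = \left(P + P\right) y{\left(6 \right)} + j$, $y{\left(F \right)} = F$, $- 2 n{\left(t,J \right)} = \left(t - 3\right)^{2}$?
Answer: $- \frac{45123}{2} \approx -22562.0$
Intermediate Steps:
$n{\left(t,J \right)} = - \frac{\left(-3 + t\right)^{2}}{2}$ ($n{\left(t,J \right)} = - \frac{\left(t - 3\right)^{2}}{2} = - \frac{\left(-3 + t\right)^{2}}{2}$)
$R{\left(P,j \right)} = j + 12 P$ ($R{\left(P,j \right)} = \left(P + P\right) 6 + j = 2 P 6 + j = 12 P + j = j + 12 P$)
$n{\left(16,3 \right)} \left(R{\left(-19,-5 \right)} + 500\right) = - \frac{\left(-3 + 16\right)^{2}}{2} \left(\left(-5 + 12 \left(-19\right)\right) + 500\right) = - \frac{13^{2}}{2} \left(\left(-5 - 228\right) + 500\right) = \left(- \frac{1}{2}\right) 169 \left(-233 + 500\right) = \left(- \frac{169}{2}\right) 267 = - \frac{45123}{2}$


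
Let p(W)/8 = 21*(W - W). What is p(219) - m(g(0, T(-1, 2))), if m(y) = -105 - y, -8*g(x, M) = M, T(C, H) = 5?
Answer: 835/8 ≈ 104.38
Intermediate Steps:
g(x, M) = -M/8
p(W) = 0 (p(W) = 8*(21*(W - W)) = 8*(21*0) = 8*0 = 0)
p(219) - m(g(0, T(-1, 2))) = 0 - (-105 - (-1)*5/8) = 0 - (-105 - 1*(-5/8)) = 0 - (-105 + 5/8) = 0 - 1*(-835/8) = 0 + 835/8 = 835/8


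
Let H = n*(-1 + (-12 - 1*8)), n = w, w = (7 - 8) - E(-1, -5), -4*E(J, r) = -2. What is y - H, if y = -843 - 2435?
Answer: -6619/2 ≈ -3309.5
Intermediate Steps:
E(J, r) = ½ (E(J, r) = -¼*(-2) = ½)
w = -3/2 (w = (7 - 8) - 1*½ = -1 - ½ = -3/2 ≈ -1.5000)
n = -3/2 ≈ -1.5000
y = -3278
H = 63/2 (H = -3*(-1 + (-12 - 1*8))/2 = -3*(-1 + (-12 - 8))/2 = -3*(-1 - 20)/2 = -3/2*(-21) = 63/2 ≈ 31.500)
y - H = -3278 - 1*63/2 = -3278 - 63/2 = -6619/2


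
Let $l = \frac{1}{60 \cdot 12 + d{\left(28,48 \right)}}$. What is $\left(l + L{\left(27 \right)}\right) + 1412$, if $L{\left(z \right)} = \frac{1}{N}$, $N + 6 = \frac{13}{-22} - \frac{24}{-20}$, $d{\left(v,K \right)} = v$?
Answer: $\frac{626230681}{443564} \approx 1411.8$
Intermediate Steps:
$N = - \frac{593}{110}$ ($N = -6 + \left(\frac{13}{-22} - \frac{24}{-20}\right) = -6 + \left(13 \left(- \frac{1}{22}\right) - - \frac{6}{5}\right) = -6 + \left(- \frac{13}{22} + \frac{6}{5}\right) = -6 + \frac{67}{110} = - \frac{593}{110} \approx -5.3909$)
$L{\left(z \right)} = - \frac{110}{593}$ ($L{\left(z \right)} = \frac{1}{- \frac{593}{110}} = - \frac{110}{593}$)
$l = \frac{1}{748}$ ($l = \frac{1}{60 \cdot 12 + 28} = \frac{1}{720 + 28} = \frac{1}{748} \approx 0.0013369$)
$\left(l + L{\left(27 \right)}\right) + 1412 = \left(\frac{1}{748} - \frac{110}{593}\right) + 1412 = - \frac{81687}{443564} + 1412 = \frac{626230681}{443564}$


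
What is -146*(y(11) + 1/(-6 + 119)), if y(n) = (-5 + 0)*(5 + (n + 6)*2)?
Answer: 3216964/113 ≈ 28469.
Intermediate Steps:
y(n) = -85 - 10*n (y(n) = -5*(5 + (6 + n)*2) = -5*(5 + (12 + 2*n)) = -5*(17 + 2*n) = -85 - 10*n)
-146*(y(11) + 1/(-6 + 119)) = -146*((-85 - 10*11) + 1/(-6 + 119)) = -146*((-85 - 110) + 1/113) = -146*(-195 + 1/113) = -146*(-22034/113) = 3216964/113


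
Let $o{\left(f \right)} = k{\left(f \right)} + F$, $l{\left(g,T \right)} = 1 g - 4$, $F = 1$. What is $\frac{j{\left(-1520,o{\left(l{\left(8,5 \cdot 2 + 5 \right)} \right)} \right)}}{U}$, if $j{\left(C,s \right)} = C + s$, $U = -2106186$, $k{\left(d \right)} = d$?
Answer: $\frac{505}{702062} \approx 0.00071931$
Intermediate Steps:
$l{\left(g,T \right)} = -4 + g$ ($l{\left(g,T \right)} = g - 4 = -4 + g$)
$o{\left(f \right)} = 1 + f$ ($o{\left(f \right)} = f + 1 = 1 + f$)
$\frac{j{\left(-1520,o{\left(l{\left(8,5 \cdot 2 + 5 \right)} \right)} \right)}}{U} = \frac{-1520 + \left(1 + \left(-4 + 8\right)\right)}{-2106186} = \left(-1520 + \left(1 + 4\right)\right) \left(- \frac{1}{2106186}\right) = \left(-1520 + 5\right) \left(- \frac{1}{2106186}\right) = \left(-1515\right) \left(- \frac{1}{2106186}\right) = \frac{505}{702062}$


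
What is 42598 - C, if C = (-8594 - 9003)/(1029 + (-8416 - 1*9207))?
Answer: 706853615/16594 ≈ 42597.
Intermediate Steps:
C = 17597/16594 (C = -17597/(1029 + (-8416 - 9207)) = -17597/(1029 - 17623) = -17597/(-16594) = -17597*(-1/16594) = 17597/16594 ≈ 1.0604)
42598 - C = 42598 - 1*17597/16594 = 42598 - 17597/16594 = 706853615/16594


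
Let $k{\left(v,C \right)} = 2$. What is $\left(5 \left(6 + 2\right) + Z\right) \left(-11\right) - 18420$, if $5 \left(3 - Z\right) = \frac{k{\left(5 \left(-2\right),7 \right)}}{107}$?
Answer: $- \frac{10107733}{535} \approx -18893.0$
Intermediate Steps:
$Z = \frac{1603}{535}$ ($Z = 3 - \frac{2 \cdot \frac{1}{107}}{5} = 3 - \frac{2}{535} = \frac{1603}{535} \approx 2.9963$)
$\left(5 \left(6 + 2\right) + Z\right) \left(-11\right) - 18420 = \left(5 \left(6 + 2\right) + \frac{1603}{535}\right) \left(-11\right) - 18420 = \left(5 \cdot 8 + \frac{1603}{535}\right) \left(-11\right) - 18420 = \left(40 + \frac{1603}{535}\right) \left(-11\right) - 18420 = \frac{23003}{535} \left(-11\right) - 18420 = - \frac{253033}{535} - 18420 = - \frac{10107733}{535}$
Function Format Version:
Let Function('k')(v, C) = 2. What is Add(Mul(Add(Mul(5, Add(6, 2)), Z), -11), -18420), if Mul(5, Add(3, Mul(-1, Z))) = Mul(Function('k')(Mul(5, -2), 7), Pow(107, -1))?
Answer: Rational(-10107733, 535) ≈ -18893.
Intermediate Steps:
Z = Rational(1603, 535) (Z = Add(3, Mul(Rational(-1, 5), Mul(2, Pow(107, -1)))) = Add(3, Mul(Rational(-1, 5), Mul(2, Rational(1, 107)))) = Add(3, Mul(Rational(-1, 5), Rational(2, 107))) = Add(3, Rational(-2, 535)) = Rational(1603, 535) ≈ 2.9963)
Add(Mul(Add(Mul(5, Add(6, 2)), Z), -11), -18420) = Add(Mul(Add(Mul(5, Add(6, 2)), Rational(1603, 535)), -11), -18420) = Add(Mul(Add(Mul(5, 8), Rational(1603, 535)), -11), -18420) = Add(Mul(Add(40, Rational(1603, 535)), -11), -18420) = Add(Mul(Rational(23003, 535), -11), -18420) = Add(Rational(-253033, 535), -18420) = Rational(-10107733, 535)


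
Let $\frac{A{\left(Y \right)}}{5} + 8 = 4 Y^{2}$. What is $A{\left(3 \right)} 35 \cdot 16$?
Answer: $78400$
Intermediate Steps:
$A{\left(Y \right)} = -40 + 20 Y^{2}$ ($A{\left(Y \right)} = -40 + 5 \cdot 4 Y^{2} = -40 + 20 Y^{2}$)
$A{\left(3 \right)} 35 \cdot 16 = \left(-40 + 20 \cdot 3^{2}\right) 35 \cdot 16 = \left(-40 + 20 \cdot 9\right) 35 \cdot 16 = \left(-40 + 180\right) 35 \cdot 16 = 140 \cdot 35 \cdot 16 = 4900 \cdot 16 = 78400$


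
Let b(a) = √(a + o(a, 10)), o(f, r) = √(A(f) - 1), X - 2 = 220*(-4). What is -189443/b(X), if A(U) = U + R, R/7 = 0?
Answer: -189443/√(-878 + I*√879) ≈ -107.87 + 6390.7*I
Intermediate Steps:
R = 0 (R = 7*0 = 0)
A(U) = U (A(U) = U + 0 = U)
X = -878 (X = 2 + 220*(-4) = 2 - 880 = -878)
o(f, r) = √(-1 + f) (o(f, r) = √(f - 1) = √(-1 + f))
b(a) = √(a + √(-1 + a))
-189443/b(X) = -189443/√(-878 + √(-1 - 878)) = -189443/√(-878 + √(-879)) = -189443/√(-878 + I*√879)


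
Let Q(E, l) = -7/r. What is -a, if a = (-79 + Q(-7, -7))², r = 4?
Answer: -104329/16 ≈ -6520.6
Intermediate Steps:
Q(E, l) = -7/4
a = 104329/16 (a = (-79 - 7/4)² = (-323/4)² = 104329/16 ≈ 6520.6)
-a = -1*104329/16 = -104329/16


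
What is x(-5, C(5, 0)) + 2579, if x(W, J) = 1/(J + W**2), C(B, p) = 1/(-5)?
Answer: 319801/124 ≈ 2579.0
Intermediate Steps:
C(B, p) = -1/5
x(-5, C(5, 0)) + 2579 = 1/(-1/5 + (-5)**2) + 2579 = 1/(-1/5 + 25) + 2579 = 1/(124/5) + 2579 = 5/124 + 2579 = 319801/124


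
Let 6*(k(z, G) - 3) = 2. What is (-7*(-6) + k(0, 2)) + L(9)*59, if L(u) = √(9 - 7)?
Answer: 136/3 + 59*√2 ≈ 128.77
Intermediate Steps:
L(u) = √2
k(z, G) = 10/3 (k(z, G) = 3 + (⅙)*2 = 3 + ⅓ = 10/3)
(-7*(-6) + k(0, 2)) + L(9)*59 = (-7*(-6) + 10/3) + √2*59 = (42 + 10/3) + 59*√2 = 136/3 + 59*√2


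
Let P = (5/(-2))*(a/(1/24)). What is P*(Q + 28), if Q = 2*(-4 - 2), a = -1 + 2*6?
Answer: -10560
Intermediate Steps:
a = 11 (a = -1 + 12 = 11)
P = -660 (P = (5/(-2))*(11/(1/24)) = (5*(-½))*(11/(1/24)) = -55*24/2 = -5/2*264 = -660)
Q = -12 (Q = 2*(-6) = -12)
P*(Q + 28) = -660*(-12 + 28) = -660*16 = -10560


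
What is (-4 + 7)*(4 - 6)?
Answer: -6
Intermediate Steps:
(-4 + 7)*(4 - 6) = 3*(-2) = -6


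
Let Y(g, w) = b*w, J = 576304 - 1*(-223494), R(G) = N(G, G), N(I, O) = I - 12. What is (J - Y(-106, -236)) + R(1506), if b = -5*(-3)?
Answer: 804832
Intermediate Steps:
N(I, O) = -12 + I
b = 15
R(G) = -12 + G
J = 799798 (J = 576304 + 223494 = 799798)
Y(g, w) = 15*w
(J - Y(-106, -236)) + R(1506) = (799798 - 15*(-236)) + (-12 + 1506) = (799798 - 1*(-3540)) + 1494 = (799798 + 3540) + 1494 = 803338 + 1494 = 804832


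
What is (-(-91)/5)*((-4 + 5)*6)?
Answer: 546/5 ≈ 109.20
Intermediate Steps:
(-(-91)/5)*((-4 + 5)*6) = (-(-91)/5)*(1*6) = -13*(-7/5)*6 = (91/5)*6 = 546/5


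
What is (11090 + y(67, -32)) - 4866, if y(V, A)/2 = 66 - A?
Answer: 6420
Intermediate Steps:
y(V, A) = 132 - 2*A (y(V, A) = 2*(66 - A) = 132 - 2*A)
(11090 + y(67, -32)) - 4866 = (11090 + (132 - 2*(-32))) - 4866 = (11090 + (132 + 64)) - 4866 = (11090 + 196) - 4866 = 11286 - 4866 = 6420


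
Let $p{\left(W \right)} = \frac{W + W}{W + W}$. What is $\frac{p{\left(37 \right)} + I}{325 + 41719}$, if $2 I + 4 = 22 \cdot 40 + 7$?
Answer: $\frac{885}{84088} \approx 0.010525$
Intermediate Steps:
$I = \frac{883}{2}$ ($I = -2 + \frac{22 \cdot 40 + 7}{2} = -2 + \frac{880 + 7}{2} = -2 + \frac{1}{2} \cdot 887 = -2 + \frac{887}{2} = \frac{883}{2} \approx 441.5$)
$p{\left(W \right)} = 1$ ($p{\left(W \right)} = \frac{2 W}{2 W} = 2 W \frac{1}{2 W} = 1$)
$\frac{p{\left(37 \right)} + I}{325 + 41719} = \frac{1 + \frac{883}{2}}{325 + 41719} = \frac{885}{2 \cdot 42044} = \frac{885}{2} \cdot \frac{1}{42044} = \frac{885}{84088}$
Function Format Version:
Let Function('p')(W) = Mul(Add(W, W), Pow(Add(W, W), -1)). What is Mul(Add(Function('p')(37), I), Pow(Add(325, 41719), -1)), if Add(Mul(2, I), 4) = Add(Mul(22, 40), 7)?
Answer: Rational(885, 84088) ≈ 0.010525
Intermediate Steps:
I = Rational(883, 2) (I = Add(-2, Mul(Rational(1, 2), Add(Mul(22, 40), 7))) = Add(-2, Mul(Rational(1, 2), Add(880, 7))) = Add(-2, Mul(Rational(1, 2), 887)) = Add(-2, Rational(887, 2)) = Rational(883, 2) ≈ 441.50)
Function('p')(W) = 1 (Function('p')(W) = Mul(Mul(2, W), Pow(Mul(2, W), -1)) = Mul(Mul(2, W), Mul(Rational(1, 2), Pow(W, -1))) = 1)
Mul(Add(Function('p')(37), I), Pow(Add(325, 41719), -1)) = Mul(Add(1, Rational(883, 2)), Pow(Add(325, 41719), -1)) = Mul(Rational(885, 2), Pow(42044, -1)) = Mul(Rational(885, 2), Rational(1, 42044)) = Rational(885, 84088)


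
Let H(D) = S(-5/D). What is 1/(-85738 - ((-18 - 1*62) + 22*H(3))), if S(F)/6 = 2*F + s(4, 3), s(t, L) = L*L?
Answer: -1/86406 ≈ -1.1573e-5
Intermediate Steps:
s(t, L) = L**2
S(F) = 54 + 12*F (S(F) = 6*(2*F + 3**2) = 6*(2*F + 9) = 6*(9 + 2*F) = 54 + 12*F)
H(D) = 54 - 60/D (H(D) = 54 + 12*(-5/D) = 54 - 60/D)
1/(-85738 - ((-18 - 1*62) + 22*H(3))) = 1/(-85738 - ((-18 - 1*62) + 22*(54 - 60/3))) = 1/(-85738 - ((-18 - 62) + 22*(54 - 60*1/3))) = 1/(-85738 - (-80 + 22*(54 - 20))) = 1/(-85738 - (-80 + 22*34)) = 1/(-85738 - (-80 + 748)) = 1/(-85738 - 1*668) = 1/(-85738 - 668) = 1/(-86406) = -1/86406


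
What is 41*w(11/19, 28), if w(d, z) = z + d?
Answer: 22263/19 ≈ 1171.7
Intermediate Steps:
w(d, z) = d + z
41*w(11/19, 28) = 41*(11/19 + 28) = 41*(543/19) = 22263/19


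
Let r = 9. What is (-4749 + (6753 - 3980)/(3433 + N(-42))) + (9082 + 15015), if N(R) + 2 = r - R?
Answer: 67372509/3482 ≈ 19349.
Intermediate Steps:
N(R) = 7 - R (N(R) = -2 + (9 - R) = 7 - R)
(-4749 + (6753 - 3980)/(3433 + N(-42))) + (9082 + 15015) = (-4749 + (6753 - 3980)/(3433 + (7 - 1*(-42)))) + (9082 + 15015) = (-4749 + 2773/(3433 + (7 + 42))) + 24097 = (-4749 + 2773/(3433 + 49)) + 24097 = (-4749 + 2773/3482) + 24097 = -16533245/3482 + 24097 = 67372509/3482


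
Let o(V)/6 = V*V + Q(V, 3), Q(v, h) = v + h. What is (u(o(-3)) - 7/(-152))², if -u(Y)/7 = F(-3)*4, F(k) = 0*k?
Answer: 49/23104 ≈ 0.0021208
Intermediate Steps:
Q(v, h) = h + v
F(k) = 0
o(V) = 18 + 6*V + 6*V² (o(V) = 6*(V*V + (3 + V)) = 6*(V² + (3 + V)) = 6*(3 + V + V²) = 18 + 6*V + 6*V²)
u(Y) = 0 (u(Y) = -0*4 = -7*0 = 0)
(u(o(-3)) - 7/(-152))² = (0 - 7/(-152))² = (0 - 7*(-1/152))² = (0 + 7/152)² = (7/152)² = 49/23104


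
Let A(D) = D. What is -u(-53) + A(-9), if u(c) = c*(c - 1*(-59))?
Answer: 309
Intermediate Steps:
u(c) = c*(59 + c) (u(c) = c*(c + 59) = c*(59 + c))
-u(-53) + A(-9) = -(-53)*(59 - 53) - 9 = -(-53)*6 - 9 = -1*(-318) - 9 = 318 - 9 = 309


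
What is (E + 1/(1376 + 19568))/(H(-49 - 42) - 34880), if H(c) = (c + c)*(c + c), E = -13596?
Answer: 284754623/36777664 ≈ 7.7426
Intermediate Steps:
H(c) = 4*c**2 (H(c) = (2*c)*(2*c) = 4*c**2)
(E + 1/(1376 + 19568))/(H(-49 - 42) - 34880) = (-13596 + 1/(1376 + 19568))/(4*(-49 - 42)**2 - 34880) = (-13596 + 1/20944)/(4*(-91)**2 - 34880) = (-13596 + 1/20944)/(4*8281 - 34880) = -284754623/(20944*(33124 - 34880)) = -284754623/20944/(-1756) = -284754623/20944*(-1/1756) = 284754623/36777664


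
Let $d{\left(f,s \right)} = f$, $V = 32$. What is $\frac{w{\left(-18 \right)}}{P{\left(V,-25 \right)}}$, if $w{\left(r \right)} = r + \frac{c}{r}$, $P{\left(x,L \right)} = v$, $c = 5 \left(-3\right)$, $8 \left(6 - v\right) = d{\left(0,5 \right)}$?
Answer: $- \frac{103}{36} \approx -2.8611$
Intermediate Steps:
$v = 6$ ($v = 6 - 0 = 6 + 0 = 6$)
$c = -15$
$P{\left(x,L \right)} = 6$
$w{\left(r \right)} = r - \frac{15}{r}$
$\frac{w{\left(-18 \right)}}{P{\left(V,-25 \right)}} = \frac{-18 - \frac{15}{-18}}{6} = \left(-18 - - \frac{5}{6}\right) \frac{1}{6} = \left(-18 + \frac{5}{6}\right) \frac{1}{6} = \left(- \frac{103}{6}\right) \frac{1}{6} = - \frac{103}{36}$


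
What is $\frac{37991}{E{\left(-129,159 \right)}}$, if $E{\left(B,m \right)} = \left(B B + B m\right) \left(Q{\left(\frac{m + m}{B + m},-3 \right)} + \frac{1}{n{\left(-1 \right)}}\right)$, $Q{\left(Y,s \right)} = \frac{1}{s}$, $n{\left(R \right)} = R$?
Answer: $\frac{37991}{5160} \approx 7.3626$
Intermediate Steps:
$E{\left(B,m \right)} = - \frac{4 B^{2}}{3} - \frac{4 B m}{3}$ ($E{\left(B,m \right)} = \left(B B + B m\right) \left(\frac{1}{-3} + \frac{1}{-1}\right) = \left(B^{2} + B m\right) \left(- \frac{1}{3} - 1\right) = \left(B^{2} + B m\right) \left(- \frac{4}{3}\right) = - \frac{4 B^{2}}{3} - \frac{4 B m}{3}$)
$\frac{37991}{E{\left(-129,159 \right)}} = \frac{37991}{\left(- \frac{4}{3}\right) \left(-129\right) \left(-129 + 159\right)} = \frac{37991}{\left(- \frac{4}{3}\right) \left(-129\right) 30} = \frac{37991}{5160}$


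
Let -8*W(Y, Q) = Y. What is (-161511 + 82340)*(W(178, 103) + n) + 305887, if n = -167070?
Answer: 52916665647/4 ≈ 1.3229e+10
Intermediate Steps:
W(Y, Q) = -Y/8
(-161511 + 82340)*(W(178, 103) + n) + 305887 = (-161511 + 82340)*(-⅛*178 - 167070) + 305887 = -79171*(-89/4 - 167070) + 305887 = -79171*(-668369/4) + 305887 = 52915442099/4 + 305887 = 52916665647/4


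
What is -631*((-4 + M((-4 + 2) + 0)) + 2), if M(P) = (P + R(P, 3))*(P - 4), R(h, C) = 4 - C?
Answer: -2524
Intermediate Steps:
M(P) = (1 + P)*(-4 + P) (M(P) = (P + (4 - 1*3))*(P - 4) = (P + (4 - 3))*(-4 + P) = (P + 1)*(-4 + P) = (1 + P)*(-4 + P))
-631*((-4 + M((-4 + 2) + 0)) + 2) = -631*((-4 + (-4 + ((-4 + 2) + 0)**2 - 3*((-4 + 2) + 0))) + 2) = -631*((-4 + (-4 + (-2 + 0)**2 - 3*(-2 + 0))) + 2) = -631*((-4 + (-4 + (-2)**2 - 3*(-2))) + 2) = -631*((-4 + (-4 + 4 + 6)) + 2) = -631*((-4 + 6) + 2) = -631*(2 + 2) = -631*4 = -2524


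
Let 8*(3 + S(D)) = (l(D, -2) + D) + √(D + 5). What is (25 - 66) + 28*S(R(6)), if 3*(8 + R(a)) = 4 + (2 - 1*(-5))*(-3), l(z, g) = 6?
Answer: -911/6 + 7*I*√78/6 ≈ -151.83 + 10.304*I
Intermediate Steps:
R(a) = -41/3 (R(a) = -8 + (4 + (2 - 1*(-5))*(-3))/3 = -8 + (4 + (2 + 5)*(-3))/3 = -8 + (4 + 7*(-3))/3 = -8 + (4 - 21)/3 = -8 + (⅓)*(-17) = -8 - 17/3 = -41/3)
S(D) = -9/4 + D/8 + √(5 + D)/8 (S(D) = -3 + ((6 + D) + √(D + 5))/8 = -3 + ((6 + D) + √(5 + D))/8 = -3 + (6 + D + √(5 + D))/8 = -3 + (¾ + D/8 + √(5 + D)/8) = -9/4 + D/8 + √(5 + D)/8)
(25 - 66) + 28*S(R(6)) = (25 - 66) + 28*(-9/4 + (⅛)*(-41/3) + √(5 - 41/3)/8) = -41 + 28*(-9/4 - 41/24 + √(-26/3)/8) = -41 + 28*(-9/4 - 41/24 + (I*√78/3)/8) = -41 + 28*(-9/4 - 41/24 + I*√78/24) = -41 + 28*(-95/24 + I*√78/24) = -41 + (-665/6 + 7*I*√78/6) = -911/6 + 7*I*√78/6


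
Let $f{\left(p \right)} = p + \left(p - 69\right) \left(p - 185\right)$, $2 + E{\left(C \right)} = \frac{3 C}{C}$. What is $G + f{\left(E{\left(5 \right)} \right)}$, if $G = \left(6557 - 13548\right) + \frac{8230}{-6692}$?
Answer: $\frac{18472497}{3346} \approx 5520.8$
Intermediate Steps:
$E{\left(C \right)} = 1$ ($E{\left(C \right)} = -2 + \frac{3 C}{C} = -2 + 3 = 1$)
$f{\left(p \right)} = p + \left(-185 + p\right) \left(-69 + p\right)$ ($f{\left(p \right)} = p + \left(-69 + p\right) \left(-185 + p\right) = p + \left(-185 + p\right) \left(-69 + p\right)$)
$G = - \frac{23396001}{3346}$ ($G = -6991 + 8230 \left(- \frac{1}{6692}\right) = -6991 - \frac{4115}{3346} = - \frac{23396001}{3346} \approx -6992.2$)
$G + f{\left(E{\left(5 \right)} \right)} = - \frac{23396001}{3346} + \left(12765 + 1^{2} - 253\right) = - \frac{23396001}{3346} + \left(12765 + 1 - 253\right) = - \frac{23396001}{3346} + 12513 = \frac{18472497}{3346}$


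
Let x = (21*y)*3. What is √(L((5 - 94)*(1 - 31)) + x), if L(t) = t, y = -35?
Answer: √465 ≈ 21.564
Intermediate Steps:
x = -2205 (x = (21*(-35))*3 = -735*3 = -2205)
√(L((5 - 94)*(1 - 31)) + x) = √((5 - 94)*(1 - 31) - 2205) = √(-89*(-30) - 2205) = √(2670 - 2205) = √465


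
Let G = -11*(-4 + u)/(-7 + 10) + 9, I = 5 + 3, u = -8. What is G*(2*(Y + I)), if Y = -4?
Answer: 424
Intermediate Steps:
I = 8
G = 53 (G = -11*(-4 - 8)/(-7 + 10) + 9 = -(-132)/3 + 9 = -11*(-4) + 9 = 44 + 9 = 53)
G*(2*(Y + I)) = 53*(2*(-4 + 8)) = 53*(2*4) = 53*8 = 424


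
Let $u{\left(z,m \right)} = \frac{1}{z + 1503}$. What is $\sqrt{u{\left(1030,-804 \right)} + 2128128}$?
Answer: $\frac{5 \sqrt{546170346157}}{2533} \approx 1458.8$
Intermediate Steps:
$u{\left(z,m \right)} = \frac{1}{1503 + z}$
$\sqrt{u{\left(1030,-804 \right)} + 2128128} = \sqrt{\frac{1}{1503 + 1030} + 2128128} = \sqrt{\frac{1}{2533} + 2128128} = \sqrt{\frac{5390548225}{2533}} = \frac{5 \sqrt{546170346157}}{2533}$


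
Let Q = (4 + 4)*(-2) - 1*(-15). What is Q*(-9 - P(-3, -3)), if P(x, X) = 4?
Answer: 13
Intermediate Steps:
Q = -1 (Q = 8*(-2) + 15 = -16 + 15 = -1)
Q*(-9 - P(-3, -3)) = -(-9 - 1*4) = -(-9 - 4) = -1*(-13) = 13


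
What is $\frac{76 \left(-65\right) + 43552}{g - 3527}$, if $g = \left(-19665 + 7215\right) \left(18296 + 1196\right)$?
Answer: $- \frac{38612}{242678927} \approx -0.00015911$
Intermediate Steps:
$g = -242675400$ ($g = \left(-12450\right) 19492 = -242675400$)
$\frac{76 \left(-65\right) + 43552}{g - 3527} = \frac{76 \left(-65\right) + 43552}{-242675400 - 3527} = \frac{-4940 + 43552}{-242678927} = 38612 \left(- \frac{1}{242678927}\right) = - \frac{38612}{242678927}$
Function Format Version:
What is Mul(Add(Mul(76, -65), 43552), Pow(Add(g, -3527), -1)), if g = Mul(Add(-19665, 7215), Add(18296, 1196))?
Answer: Rational(-38612, 242678927) ≈ -0.00015911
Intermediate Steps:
g = -242675400 (g = Mul(-12450, 19492) = -242675400)
Mul(Add(Mul(76, -65), 43552), Pow(Add(g, -3527), -1)) = Mul(Add(Mul(76, -65), 43552), Pow(Add(-242675400, -3527), -1)) = Mul(Add(-4940, 43552), Pow(-242678927, -1)) = Mul(38612, Rational(-1, 242678927)) = Rational(-38612, 242678927)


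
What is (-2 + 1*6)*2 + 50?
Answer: 58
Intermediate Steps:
(-2 + 1*6)*2 + 50 = (-2 + 6)*2 + 50 = 4*2 + 50 = 8 + 50 = 58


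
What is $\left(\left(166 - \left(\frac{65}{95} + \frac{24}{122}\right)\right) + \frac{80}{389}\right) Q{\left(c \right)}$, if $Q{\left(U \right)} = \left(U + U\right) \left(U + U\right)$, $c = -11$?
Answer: $\frac{36075819428}{450851} \approx 80017.0$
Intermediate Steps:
$Q{\left(U \right)} = 4 U^{2}$ ($Q{\left(U \right)} = 2 U 2 U = 4 U^{2}$)
$\left(\left(166 - \left(\frac{65}{95} + \frac{24}{122}\right)\right) + \frac{80}{389}\right) Q{\left(c \right)} = \left(\left(166 - \left(\frac{65}{95} + \frac{24}{122}\right)\right) + \frac{80}{389}\right) 4 \left(-11\right)^{2} = \left(\left(166 - \left(65 \cdot \frac{1}{95} + 24 \cdot \frac{1}{122}\right)\right) + 80 \cdot \frac{1}{389}\right) 4 \cdot 121 = \left(\left(166 - \left(\frac{13}{19} + \frac{12}{61}\right)\right) + \frac{80}{389}\right) 484 = \left(\left(166 - \frac{1021}{1159}\right) + \frac{80}{389}\right) 484 = \left(\frac{191373}{1159} + \frac{80}{389}\right) 484 = \frac{74536817}{450851} \cdot 484 = \frac{36075819428}{450851}$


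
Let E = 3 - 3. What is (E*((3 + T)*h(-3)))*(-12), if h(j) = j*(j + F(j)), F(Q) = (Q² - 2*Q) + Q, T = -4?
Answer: 0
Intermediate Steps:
F(Q) = Q² - Q
E = 0
h(j) = j*(j + j*(-1 + j))
(E*((3 + T)*h(-3)))*(-12) = (0*((3 - 4)*(-3)³))*(-12) = (0*(-1*(-27)))*(-12) = (0*27)*(-12) = 0*(-12) = 0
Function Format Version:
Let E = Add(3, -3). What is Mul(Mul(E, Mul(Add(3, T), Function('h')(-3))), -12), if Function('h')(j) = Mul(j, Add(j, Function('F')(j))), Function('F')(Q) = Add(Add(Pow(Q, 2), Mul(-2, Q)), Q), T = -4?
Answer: 0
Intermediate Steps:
Function('F')(Q) = Add(Pow(Q, 2), Mul(-1, Q))
E = 0
Function('h')(j) = Mul(j, Add(j, Mul(j, Add(-1, j))))
Mul(Mul(E, Mul(Add(3, T), Function('h')(-3))), -12) = Mul(Mul(0, Mul(Add(3, -4), Pow(-3, 3))), -12) = Mul(Mul(0, Mul(-1, -27)), -12) = Mul(Mul(0, 27), -12) = Mul(0, -12) = 0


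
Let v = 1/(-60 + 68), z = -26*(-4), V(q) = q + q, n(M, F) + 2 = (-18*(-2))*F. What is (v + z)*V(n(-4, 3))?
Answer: 44149/2 ≈ 22075.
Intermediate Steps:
n(M, F) = -2 + 36*F (n(M, F) = -2 + (-18*(-2))*F = -2 + (-3*(-12))*F = -2 + 36*F)
V(q) = 2*q
z = 104
v = ⅛ (v = 1/8 = ⅛ ≈ 0.12500)
(v + z)*V(n(-4, 3)) = (⅛ + 104)*(2*(-2 + 36*3)) = 833*(2*(-2 + 108))/8 = 833*(2*106)/8 = (833/8)*212 = 44149/2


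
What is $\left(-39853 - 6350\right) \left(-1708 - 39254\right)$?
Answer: $1892567286$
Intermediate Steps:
$\left(-39853 - 6350\right) \left(-1708 - 39254\right) = \left(-46203\right) \left(-40962\right) = 1892567286$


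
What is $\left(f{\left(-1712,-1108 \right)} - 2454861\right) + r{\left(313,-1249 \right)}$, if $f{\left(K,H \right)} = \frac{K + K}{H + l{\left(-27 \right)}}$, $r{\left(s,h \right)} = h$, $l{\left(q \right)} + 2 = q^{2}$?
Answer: $- \frac{935774486}{381} \approx -2.4561 \cdot 10^{6}$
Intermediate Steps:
$l{\left(q \right)} = -2 + q^{2}$
$f{\left(K,H \right)} = \frac{2 K}{727 + H}$ ($f{\left(K,H \right)} = \frac{K + K}{H - \left(2 - \left(-27\right)^{2}\right)} = \frac{2 K}{H + \left(-2 + 729\right)} = \frac{2 K}{H + 727} = \frac{2 K}{727 + H}$)
$\left(f{\left(-1712,-1108 \right)} - 2454861\right) + r{\left(313,-1249 \right)} = \left(2 \left(-1712\right) \frac{1}{727 - 1108} - 2454861\right) - 1249 = \left(2 \left(-1712\right) \frac{1}{-381} - 2454861\right) - 1249 = \left(2 \left(-1712\right) \left(- \frac{1}{381}\right) - 2454861\right) - 1249 = \left(\frac{3424}{381} - 2454861\right) - 1249 = - \frac{935298617}{381} - 1249 = - \frac{935774486}{381}$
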